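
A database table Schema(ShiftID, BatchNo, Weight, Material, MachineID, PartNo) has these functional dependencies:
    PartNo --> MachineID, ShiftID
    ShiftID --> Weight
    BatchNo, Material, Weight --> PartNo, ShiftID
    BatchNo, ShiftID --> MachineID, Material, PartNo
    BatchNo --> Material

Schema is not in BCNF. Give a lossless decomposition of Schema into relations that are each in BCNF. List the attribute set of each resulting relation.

Candidate keys of the original relation: {BatchNo, PartNo}, {BatchNo, ShiftID}, {BatchNo, Weight}.
In {BatchNo, MachineID, Material, PartNo, ShiftID, Weight}, {PartNo} is not a superkey ({PartNo}⁺ restricted to this set is {MachineID, PartNo, ShiftID, Weight}), so split on PartNo --> MachineID, ShiftID, Weight into {MachineID, PartNo, ShiftID, Weight} and {BatchNo, Material, PartNo}.
In {MachineID, PartNo, ShiftID, Weight}, {ShiftID} is not a superkey ({ShiftID}⁺ restricted to this set is {ShiftID, Weight}), so split on ShiftID --> Weight into {ShiftID, Weight} and {MachineID, PartNo, ShiftID}.
{ShiftID, Weight} is in BCNF.
{MachineID, PartNo, ShiftID} is in BCNF.
In {BatchNo, Material, PartNo}, {BatchNo} is not a superkey ({BatchNo}⁺ restricted to this set is {BatchNo, Material}), so split on BatchNo --> Material into {BatchNo, Material} and {BatchNo, PartNo}.
{BatchNo, Material} is in BCNF.
{BatchNo, PartNo} is in BCNF.

{BatchNo, Material}; {BatchNo, PartNo}; {MachineID, PartNo, ShiftID}; {ShiftID, Weight}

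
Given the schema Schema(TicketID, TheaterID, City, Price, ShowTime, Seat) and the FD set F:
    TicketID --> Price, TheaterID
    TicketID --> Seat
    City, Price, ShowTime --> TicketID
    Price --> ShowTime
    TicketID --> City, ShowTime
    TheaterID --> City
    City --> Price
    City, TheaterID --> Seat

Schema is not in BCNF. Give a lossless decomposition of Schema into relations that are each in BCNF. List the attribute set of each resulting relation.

{City, Price, Seat, TheaterID, TicketID}; {Price, ShowTime}

Candidate keys of the original relation: {City}, {TheaterID}, {TicketID}.
In {City, Price, Seat, ShowTime, TheaterID, TicketID}, {Price} is not a superkey ({Price}⁺ restricted to this set is {Price, ShowTime}), so split on Price --> ShowTime into {Price, ShowTime} and {City, Price, Seat, TheaterID, TicketID}.
{Price, ShowTime}: every determinant is a superkey — BCNF.
{City, Price, Seat, TheaterID, TicketID}: every determinant is a superkey — BCNF.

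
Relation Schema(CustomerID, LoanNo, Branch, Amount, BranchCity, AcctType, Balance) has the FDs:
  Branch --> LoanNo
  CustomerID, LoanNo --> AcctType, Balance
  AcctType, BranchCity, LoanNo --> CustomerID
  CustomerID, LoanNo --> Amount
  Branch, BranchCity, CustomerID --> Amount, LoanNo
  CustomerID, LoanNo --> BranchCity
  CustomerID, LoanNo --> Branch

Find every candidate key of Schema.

Closure of {Branch, CustomerID} is {AcctType, Amount, Balance, Branch, BranchCity, CustomerID, LoanNo}, the whole schema; {Branch, CustomerID} is a candidate key.
Closure of {CustomerID, LoanNo} is {AcctType, Amount, Balance, Branch, BranchCity, CustomerID, LoanNo}, the whole schema; {CustomerID, LoanNo} is a candidate key.
Closure of {AcctType, Branch, BranchCity} is {AcctType, Amount, Balance, Branch, BranchCity, CustomerID, LoanNo}, the whole schema; {AcctType, Branch, BranchCity} is a candidate key.
Closure of {AcctType, BranchCity, LoanNo} is {AcctType, Amount, Balance, Branch, BranchCity, CustomerID, LoanNo}, the whole schema; {AcctType, BranchCity, LoanNo} is a candidate key.
These are minimal and exhaustive — every other superkey contains one of them.

{AcctType, Branch, BranchCity}, {AcctType, BranchCity, LoanNo}, {Branch, CustomerID}, {CustomerID, LoanNo}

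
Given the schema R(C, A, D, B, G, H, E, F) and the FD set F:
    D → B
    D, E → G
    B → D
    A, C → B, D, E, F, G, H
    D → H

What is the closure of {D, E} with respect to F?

{B, D, E, G, H}

Start with {D, E}.
D → B applies; add {B} → now {B, D, E}.
D, E → G applies; add {G} → now {B, D, E, G}.
D → H applies; add {H} → now {B, D, E, G, H}.
No further FD applies.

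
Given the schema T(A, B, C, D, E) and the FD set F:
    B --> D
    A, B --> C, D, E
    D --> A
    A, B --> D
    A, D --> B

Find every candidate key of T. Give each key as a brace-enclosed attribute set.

{B}, {D}

{B}⁺ = {A, B, C, D, E} — all of the relation — so {B} is a candidate key.
{D}⁺ = {A, B, C, D, E} — all of the relation — so {D} is a candidate key.
No proper subset of any of these is a key, and no other minimal superkey exists.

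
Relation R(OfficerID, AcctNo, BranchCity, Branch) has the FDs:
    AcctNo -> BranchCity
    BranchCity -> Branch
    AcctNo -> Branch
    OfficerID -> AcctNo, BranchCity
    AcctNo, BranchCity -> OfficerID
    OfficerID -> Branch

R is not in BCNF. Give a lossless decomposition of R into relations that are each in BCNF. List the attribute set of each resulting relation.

Candidate keys of the original relation: {AcctNo}, {OfficerID}.
{AcctNo, Branch, BranchCity, OfficerID}: {BranchCity} determines {Branch, BranchCity} here but is not a superkey — split on BranchCity -> Branch, giving {Branch, BranchCity} and {AcctNo, BranchCity, OfficerID}.
{Branch, BranchCity}: every determinant is a superkey — BCNF.
{AcctNo, BranchCity, OfficerID}: every determinant is a superkey — BCNF.

{AcctNo, BranchCity, OfficerID}; {Branch, BranchCity}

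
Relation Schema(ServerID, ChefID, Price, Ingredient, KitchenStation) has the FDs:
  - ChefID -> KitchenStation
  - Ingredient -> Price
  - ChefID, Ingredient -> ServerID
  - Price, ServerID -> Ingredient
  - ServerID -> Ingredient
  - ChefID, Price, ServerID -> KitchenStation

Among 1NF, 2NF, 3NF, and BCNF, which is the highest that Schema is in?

1NF

Candidate keys: {ChefID, Ingredient}, {ChefID, ServerID}. Prime attributes: {ChefID, Ingredient, ServerID}.
ChefID -> KitchenStation: {ChefID}⁺ = {ChefID, KitchenStation}, which is not all of the attributes, so the left side is not a superkey — BCNF is violated.
ChefID -> KitchenStation has non-prime {KitchenStation} on the right and a non-superkey on the left, so 3NF fails.
The proper key subset {ChefID} of {ChefID, Ingredient} determines non-prime {KitchenStation}, so the relation is not even in 2NF.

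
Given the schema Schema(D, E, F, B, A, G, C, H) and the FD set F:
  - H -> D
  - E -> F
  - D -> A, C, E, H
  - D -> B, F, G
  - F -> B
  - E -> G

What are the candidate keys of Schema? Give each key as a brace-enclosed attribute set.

{D}, {H}

{D} is a candidate key since {D}⁺ = {A, B, C, D, E, F, G, H} covers every attribute.
{H} is a candidate key since {H}⁺ = {A, B, C, D, E, F, G, H} covers every attribute.
No proper subset of any of these is a key, and no other minimal superkey exists.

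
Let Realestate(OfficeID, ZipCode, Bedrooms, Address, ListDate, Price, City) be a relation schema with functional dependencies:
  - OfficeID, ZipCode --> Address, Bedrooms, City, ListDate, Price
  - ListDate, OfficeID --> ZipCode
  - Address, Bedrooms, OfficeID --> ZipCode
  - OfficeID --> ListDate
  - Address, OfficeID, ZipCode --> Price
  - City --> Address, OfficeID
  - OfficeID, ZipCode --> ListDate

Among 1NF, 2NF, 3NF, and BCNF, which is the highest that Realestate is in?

Candidate keys: {City}, {OfficeID}. Prime attributes: {City, OfficeID}.
Every FD has a superkey on the left, so the relation is in BCNF.

BCNF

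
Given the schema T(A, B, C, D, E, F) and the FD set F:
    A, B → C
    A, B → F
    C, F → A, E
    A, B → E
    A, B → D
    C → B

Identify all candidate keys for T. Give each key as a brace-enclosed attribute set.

{A, B}, {A, C}, {C, F}

{A, B}⁺ = {A, B, C, D, E, F} — all of the relation — so {A, B} is a candidate key.
{A, C}⁺ = {A, B, C, D, E, F} — all of the relation — so {A, C} is a candidate key.
{C, F}⁺ = {A, B, C, D, E, F} — all of the relation — so {C, F} is a candidate key.
No proper subset of any of these is a key, and no other minimal superkey exists.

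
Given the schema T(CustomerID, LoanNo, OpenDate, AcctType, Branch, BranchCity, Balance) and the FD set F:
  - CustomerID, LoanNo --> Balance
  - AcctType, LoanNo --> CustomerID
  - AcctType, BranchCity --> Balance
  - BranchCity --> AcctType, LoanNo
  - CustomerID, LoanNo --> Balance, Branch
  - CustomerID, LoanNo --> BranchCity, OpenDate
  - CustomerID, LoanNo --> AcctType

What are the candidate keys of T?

{BranchCity} is a candidate key since {BranchCity}⁺ = {AcctType, Balance, Branch, BranchCity, CustomerID, LoanNo, OpenDate} covers every attribute.
{AcctType, LoanNo} is a candidate key since {AcctType, LoanNo}⁺ = {AcctType, Balance, Branch, BranchCity, CustomerID, LoanNo, OpenDate} covers every attribute.
{CustomerID, LoanNo} is a candidate key since {CustomerID, LoanNo}⁺ = {AcctType, Balance, Branch, BranchCity, CustomerID, LoanNo, OpenDate} covers every attribute.
These are minimal and exhaustive — every other superkey contains one of them.

{AcctType, LoanNo}, {BranchCity}, {CustomerID, LoanNo}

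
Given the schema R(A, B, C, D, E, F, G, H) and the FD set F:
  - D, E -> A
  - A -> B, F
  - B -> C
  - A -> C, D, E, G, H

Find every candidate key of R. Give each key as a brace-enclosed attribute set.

{A}, {D, E}

{A}⁺ = {A, B, C, D, E, F, G, H} — all of the relation — so {A} is a candidate key.
{D, E}⁺ = {A, B, C, D, E, F, G, H} — all of the relation — so {D, E} is a candidate key.
These are minimal and exhaustive — every other superkey contains one of them.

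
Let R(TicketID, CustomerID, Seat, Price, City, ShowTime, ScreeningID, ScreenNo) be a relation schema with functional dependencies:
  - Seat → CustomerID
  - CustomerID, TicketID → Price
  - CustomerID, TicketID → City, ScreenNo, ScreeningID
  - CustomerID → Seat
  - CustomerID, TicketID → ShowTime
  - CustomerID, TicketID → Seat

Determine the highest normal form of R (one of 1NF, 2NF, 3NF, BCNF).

Candidate keys: {CustomerID, TicketID}, {Seat, TicketID}. Prime attributes: {CustomerID, Seat, TicketID}.
Seat → CustomerID breaks BCNF: {Seat}⁺ = {CustomerID, Seat}, so {Seat} is not a superkey.
Since {CustomerID} ⊆ prime attributes and every other non-superkey FD also has a prime right side, the schema is in 3NF.

3NF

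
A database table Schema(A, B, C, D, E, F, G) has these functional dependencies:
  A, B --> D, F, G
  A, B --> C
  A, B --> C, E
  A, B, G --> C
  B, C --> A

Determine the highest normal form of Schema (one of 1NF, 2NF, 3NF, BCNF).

BCNF

Candidate keys: {A, B}, {B, C}. Prime attributes: {A, B, C}.
Each dependency's left side is a superkey — BCNF holds.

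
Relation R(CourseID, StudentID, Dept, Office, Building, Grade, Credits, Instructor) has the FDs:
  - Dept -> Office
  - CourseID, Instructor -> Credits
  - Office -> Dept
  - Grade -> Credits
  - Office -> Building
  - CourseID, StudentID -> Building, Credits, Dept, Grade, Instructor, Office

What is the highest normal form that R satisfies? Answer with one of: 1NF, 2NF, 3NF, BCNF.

Candidate key: {CourseID, StudentID}. Prime attributes: {CourseID, StudentID}.
Dept -> Office: {Dept}⁺ = {Building, Dept, Office}, which is not all of the attributes, so the left side is not a superkey — BCNF is violated.
Dept -> Office determines the non-prime attribute {Office} from a non-superkey — 3NF is violated.
No non-prime attribute depends on a proper subset of any candidate key, so 2NF holds.

2NF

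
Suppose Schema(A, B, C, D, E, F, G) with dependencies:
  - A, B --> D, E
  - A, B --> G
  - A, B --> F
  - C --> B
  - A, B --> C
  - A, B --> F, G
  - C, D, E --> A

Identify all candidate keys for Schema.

{A, B}, {A, C}, {C, D, E}

{A, B}⁺ = {A, B, C, D, E, F, G} — all of the relation — so {A, B} is a candidate key.
{A, C}⁺ = {A, B, C, D, E, F, G} — all of the relation — so {A, C} is a candidate key.
{C, D, E}⁺ = {A, B, C, D, E, F, G} — all of the relation — so {C, D, E} is a candidate key.
These are minimal and exhaustive — every other superkey contains one of them.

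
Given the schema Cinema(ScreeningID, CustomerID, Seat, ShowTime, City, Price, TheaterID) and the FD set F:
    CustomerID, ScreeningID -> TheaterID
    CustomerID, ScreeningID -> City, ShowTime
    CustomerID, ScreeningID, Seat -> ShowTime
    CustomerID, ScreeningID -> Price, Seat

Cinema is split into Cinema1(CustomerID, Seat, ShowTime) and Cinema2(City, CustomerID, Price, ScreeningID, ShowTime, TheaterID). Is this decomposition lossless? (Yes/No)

Common attributes: {CustomerID, ShowTime}; their closure is {CustomerID, ShowTime}.
Neither Cinema1 nor Cinema2 is contained in that closure, so the decomposition is lossy.

No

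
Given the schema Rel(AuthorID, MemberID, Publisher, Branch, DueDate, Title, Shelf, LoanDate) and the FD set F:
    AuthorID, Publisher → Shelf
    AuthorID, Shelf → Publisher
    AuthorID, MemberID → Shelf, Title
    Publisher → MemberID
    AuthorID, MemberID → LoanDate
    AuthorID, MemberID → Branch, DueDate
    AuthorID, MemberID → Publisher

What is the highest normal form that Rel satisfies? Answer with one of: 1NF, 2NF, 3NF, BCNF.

3NF

Candidate keys: {AuthorID, MemberID}, {AuthorID, Publisher}, {AuthorID, Shelf}. Prime attributes: {AuthorID, MemberID, Publisher, Shelf}.
For Publisher → MemberID we have {Publisher}⁺ = {MemberID, Publisher}; {Publisher} is not a superkey, so BCNF fails.
Since {MemberID} ⊆ prime attributes and every other non-superkey FD also has a prime right side, the schema is in 3NF.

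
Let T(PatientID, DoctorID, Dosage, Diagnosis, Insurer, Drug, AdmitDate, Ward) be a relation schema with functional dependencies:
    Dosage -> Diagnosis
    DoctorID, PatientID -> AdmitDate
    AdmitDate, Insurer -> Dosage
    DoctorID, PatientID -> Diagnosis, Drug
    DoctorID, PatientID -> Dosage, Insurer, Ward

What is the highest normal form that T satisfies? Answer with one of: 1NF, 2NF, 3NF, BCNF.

2NF

Candidate key: {DoctorID, PatientID}. Prime attributes: {DoctorID, PatientID}.
Dosage -> Diagnosis: {Dosage}⁺ = {Diagnosis, Dosage}, which is not all of the attributes, so the left side is not a superkey — BCNF is violated.
Dosage -> Diagnosis determines the non-prime attribute {Diagnosis} from a non-superkey — 3NF is violated.
Checking every proper subset of each key, none determines a non-prime attribute — 2NF is satisfied.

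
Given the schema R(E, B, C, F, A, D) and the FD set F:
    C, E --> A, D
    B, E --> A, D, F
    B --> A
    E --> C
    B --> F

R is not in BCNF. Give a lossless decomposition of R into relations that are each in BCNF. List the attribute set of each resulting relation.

{A, C, D, E}; {B, E}; {B, F}

Candidate key of the original relation: {B, E}.
Within {A, B, C, D, E, F}: {C, E}⁺ ∩ {A, B, C, D, E, F} = {A, C, D, E}, not the whole set, so C, E --> A, D violates BCNF; decompose into {A, C, D, E} and {B, C, E, F}.
{A, C, D, E} has no BCNF violation.
Within {B, C, E, F}: {B}⁺ ∩ {B, C, E, F} = {B, F}, not the whole set, so B --> F violates BCNF; decompose into {B, F} and {B, C, E}.
{B, F} has no BCNF violation.
Within {B, C, E}: {E}⁺ ∩ {B, C, E} = {C, E}, not the whole set, so E --> C violates BCNF; decompose into {C, E} and {B, E}.
{C, E} has no BCNF violation.
{B, E} has no BCNF violation.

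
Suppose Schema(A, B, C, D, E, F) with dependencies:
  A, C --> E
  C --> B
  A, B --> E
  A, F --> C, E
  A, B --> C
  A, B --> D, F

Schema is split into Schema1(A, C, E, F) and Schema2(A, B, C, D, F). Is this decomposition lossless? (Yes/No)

Schema1 ∩ Schema2 = {A, C, F}; its closure under F is {A, B, C, D, E, F}.
Schema1 is contained in that closure, so Schema1 ∩ Schema2 --> Schema1 holds and the join is lossless.

Yes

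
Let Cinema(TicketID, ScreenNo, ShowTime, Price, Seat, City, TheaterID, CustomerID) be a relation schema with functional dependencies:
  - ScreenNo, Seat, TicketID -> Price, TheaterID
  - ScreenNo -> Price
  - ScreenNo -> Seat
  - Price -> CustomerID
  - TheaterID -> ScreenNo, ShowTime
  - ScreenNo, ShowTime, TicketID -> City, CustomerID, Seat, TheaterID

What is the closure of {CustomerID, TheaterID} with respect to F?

Start with {CustomerID, TheaterID}.
TheaterID -> ScreenNo, ShowTime applies; add {ScreenNo, ShowTime} → now {CustomerID, ScreenNo, ShowTime, TheaterID}.
ScreenNo -> Price applies; add {Price} → now {CustomerID, Price, ScreenNo, ShowTime, TheaterID}.
ScreenNo -> Seat applies; add {Seat} → now {CustomerID, Price, ScreenNo, Seat, ShowTime, TheaterID}.
No further FD applies.

{CustomerID, Price, ScreenNo, Seat, ShowTime, TheaterID}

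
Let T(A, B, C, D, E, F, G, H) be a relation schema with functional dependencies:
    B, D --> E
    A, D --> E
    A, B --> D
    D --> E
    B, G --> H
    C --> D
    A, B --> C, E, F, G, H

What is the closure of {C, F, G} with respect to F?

{C, D, E, F, G}

Start with {C, F, G}.
C --> D applies; add {D} → now {C, D, F, G}.
D --> E applies; add {E} → now {C, D, E, F, G}.
No further FD applies.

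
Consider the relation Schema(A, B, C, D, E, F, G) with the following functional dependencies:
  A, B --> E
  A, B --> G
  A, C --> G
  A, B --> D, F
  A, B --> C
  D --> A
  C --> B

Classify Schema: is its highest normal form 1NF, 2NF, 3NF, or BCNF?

3NF

Candidate keys: {A, B}, {A, C}, {B, D}, {C, D}. Prime attributes: {A, B, C, D}.
D --> A breaks BCNF: {D}⁺ = {A, D}, so {D} is not a superkey.
Its right-hand attributes {A} are all prime, as are those of every other non-superkey FD — the relation is in 3NF.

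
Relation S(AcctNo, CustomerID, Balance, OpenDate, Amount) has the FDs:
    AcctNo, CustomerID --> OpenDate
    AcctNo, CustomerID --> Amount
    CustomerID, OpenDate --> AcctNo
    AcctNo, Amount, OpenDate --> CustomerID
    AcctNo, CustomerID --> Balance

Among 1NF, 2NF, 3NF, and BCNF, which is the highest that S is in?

Candidate keys: {AcctNo, Amount, OpenDate}, {AcctNo, CustomerID}, {CustomerID, OpenDate}. Prime attributes: {AcctNo, Amount, CustomerID, OpenDate}.
Every FD has a superkey on the left, so the relation is in BCNF.

BCNF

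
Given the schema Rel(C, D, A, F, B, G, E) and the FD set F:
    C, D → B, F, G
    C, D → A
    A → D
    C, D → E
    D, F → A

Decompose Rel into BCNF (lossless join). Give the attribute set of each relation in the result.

{A, B, C, E, F, G}; {A, D}

Candidate keys of the original relation: {A, C}, {C, D}.
{A, B, C, D, E, F, G}: {A} determines {A, D} here but is not a superkey — split on A → D, giving {A, D} and {A, B, C, E, F, G}.
{A, D} is in BCNF.
{A, B, C, E, F, G} is in BCNF.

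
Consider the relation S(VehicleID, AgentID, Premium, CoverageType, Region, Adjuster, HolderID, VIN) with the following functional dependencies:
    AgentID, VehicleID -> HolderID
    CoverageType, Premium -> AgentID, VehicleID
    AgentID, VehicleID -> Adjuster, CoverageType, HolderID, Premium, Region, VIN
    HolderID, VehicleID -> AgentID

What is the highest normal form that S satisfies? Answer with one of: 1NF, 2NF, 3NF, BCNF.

BCNF

Candidate keys: {AgentID, VehicleID}, {CoverageType, Premium}, {HolderID, VehicleID}. Prime attributes: {AgentID, CoverageType, HolderID, Premium, VehicleID}.
Every FD has a superkey on the left, so the relation is in BCNF.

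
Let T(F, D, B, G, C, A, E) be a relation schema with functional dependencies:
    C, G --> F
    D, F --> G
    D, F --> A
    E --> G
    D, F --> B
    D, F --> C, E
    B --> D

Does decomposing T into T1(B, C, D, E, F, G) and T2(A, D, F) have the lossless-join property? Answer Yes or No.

Yes

T1 ∩ T2 = {D, F}; its closure under F is {A, B, C, D, E, F, G}.
Since T1 ⊆ {A, B, C, D, E, F, G}, the intersection is a superkey of T1; the decomposition is lossless.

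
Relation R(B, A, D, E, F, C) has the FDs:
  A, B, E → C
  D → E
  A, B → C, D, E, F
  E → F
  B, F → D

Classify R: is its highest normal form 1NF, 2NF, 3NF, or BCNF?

Candidate key: {A, B}. Prime attributes: {A, B}.
D → E breaks BCNF: {D}⁺ = {D, E, F}, so {D} is not a superkey.
Because {E} is non-prime and the left side of D → E is not a superkey, the relation is not in 3NF.
Checking every proper subset of each key, none determines a non-prime attribute — 2NF is satisfied.

2NF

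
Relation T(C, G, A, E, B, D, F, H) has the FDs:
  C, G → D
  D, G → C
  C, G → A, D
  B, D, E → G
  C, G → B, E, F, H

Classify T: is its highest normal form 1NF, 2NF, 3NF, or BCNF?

BCNF

Candidate keys: {B, D, E}, {C, G}, {D, G}. Prime attributes: {B, C, D, E, G}.
Each dependency's left side is a superkey — BCNF holds.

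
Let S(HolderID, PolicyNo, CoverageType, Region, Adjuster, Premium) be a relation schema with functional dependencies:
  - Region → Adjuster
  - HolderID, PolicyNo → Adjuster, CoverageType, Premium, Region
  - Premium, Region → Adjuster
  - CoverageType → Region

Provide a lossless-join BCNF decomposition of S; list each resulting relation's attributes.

Candidate key of the original relation: {HolderID, PolicyNo}.
{Adjuster, CoverageType, HolderID, PolicyNo, Premium, Region}: {Region} determines {Adjuster, Region} here but is not a superkey — split on Region → Adjuster, giving {Adjuster, Region} and {CoverageType, HolderID, PolicyNo, Premium, Region}.
{Adjuster, Region} is in BCNF.
{CoverageType, HolderID, PolicyNo, Premium, Region}: {CoverageType} determines {CoverageType, Region} here but is not a superkey — split on CoverageType → Region, giving {CoverageType, Region} and {CoverageType, HolderID, PolicyNo, Premium}.
{CoverageType, Region} is in BCNF.
{CoverageType, HolderID, PolicyNo, Premium} is in BCNF.

{Adjuster, Region}; {CoverageType, HolderID, PolicyNo, Premium}; {CoverageType, Region}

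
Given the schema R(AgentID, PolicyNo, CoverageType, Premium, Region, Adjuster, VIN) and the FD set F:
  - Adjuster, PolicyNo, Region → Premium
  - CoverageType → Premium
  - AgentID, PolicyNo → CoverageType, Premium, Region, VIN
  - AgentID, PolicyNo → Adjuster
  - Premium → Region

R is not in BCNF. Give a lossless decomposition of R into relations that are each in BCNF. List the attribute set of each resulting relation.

Candidate key of the original relation: {AgentID, PolicyNo}.
Within {Adjuster, AgentID, CoverageType, PolicyNo, Premium, Region, VIN}: {Adjuster, PolicyNo, Region}⁺ ∩ {Adjuster, AgentID, CoverageType, PolicyNo, Premium, Region, VIN} = {Adjuster, PolicyNo, Premium, Region}, not the whole set, so Adjuster, PolicyNo, Region → Premium violates BCNF; decompose into {Adjuster, PolicyNo, Premium, Region} and {Adjuster, AgentID, CoverageType, PolicyNo, Region, VIN}.
Within {Adjuster, PolicyNo, Premium, Region}: {Premium}⁺ ∩ {Adjuster, PolicyNo, Premium, Region} = {Premium, Region}, not the whole set, so Premium → Region violates BCNF; decompose into {Premium, Region} and {Adjuster, PolicyNo, Premium}.
{Premium, Region} is in BCNF.
{Adjuster, PolicyNo, Premium} is in BCNF.
Within {Adjuster, AgentID, CoverageType, PolicyNo, Region, VIN}: {CoverageType}⁺ ∩ {Adjuster, AgentID, CoverageType, PolicyNo, Region, VIN} = {CoverageType, Region}, not the whole set, so CoverageType → Region violates BCNF; decompose into {CoverageType, Region} and {Adjuster, AgentID, CoverageType, PolicyNo, VIN}.
{CoverageType, Region} is in BCNF.
{Adjuster, AgentID, CoverageType, PolicyNo, VIN} is in BCNF.

{Adjuster, AgentID, CoverageType, PolicyNo, VIN}; {Adjuster, PolicyNo, Premium}; {CoverageType, Region}; {Premium, Region}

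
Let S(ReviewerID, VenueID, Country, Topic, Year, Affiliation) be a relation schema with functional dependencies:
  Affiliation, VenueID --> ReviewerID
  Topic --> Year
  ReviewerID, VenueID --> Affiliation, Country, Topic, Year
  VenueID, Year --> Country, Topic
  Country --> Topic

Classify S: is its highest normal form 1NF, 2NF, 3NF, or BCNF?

Candidate keys: {Affiliation, VenueID}, {ReviewerID, VenueID}. Prime attributes: {Affiliation, ReviewerID, VenueID}.
Topic --> Year: {Topic}⁺ = {Topic, Year}, which is not all of the attributes, so the left side is not a superkey — BCNF is violated.
Topic --> Year has non-prime {Year} on the right and a non-superkey on the left, so 3NF fails.
Checking every proper subset of each key, none determines a non-prime attribute — 2NF is satisfied.

2NF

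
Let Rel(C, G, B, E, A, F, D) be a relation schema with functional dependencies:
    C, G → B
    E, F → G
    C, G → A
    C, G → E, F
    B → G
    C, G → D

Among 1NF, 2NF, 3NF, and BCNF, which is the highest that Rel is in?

Candidate keys: {B, C}, {C, E, F}, {C, G}. Prime attributes: {B, C, E, F, G}.
E, F → G: {E, F}⁺ = {E, F, G}, which is not all of the attributes, so the left side is not a superkey — BCNF is violated.
Its right-hand attributes {G} are all prime, as are those of every other non-superkey FD — the relation is in 3NF.

3NF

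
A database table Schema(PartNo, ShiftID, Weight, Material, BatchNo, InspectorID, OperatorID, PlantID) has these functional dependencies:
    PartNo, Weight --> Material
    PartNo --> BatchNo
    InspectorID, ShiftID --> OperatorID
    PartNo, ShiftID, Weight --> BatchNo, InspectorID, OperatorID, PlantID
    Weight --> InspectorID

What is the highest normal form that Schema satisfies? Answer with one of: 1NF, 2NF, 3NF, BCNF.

Candidate key: {PartNo, ShiftID, Weight}. Prime attributes: {PartNo, ShiftID, Weight}.
PartNo, Weight --> Material breaks BCNF: {PartNo, Weight}⁺ = {BatchNo, InspectorID, Material, PartNo, Weight}, so {PartNo, Weight} is not a superkey.
PartNo, Weight --> Material determines the non-prime attribute {Material} from a non-superkey — 3NF is violated.
The proper key subset {PartNo} of {PartNo, ShiftID, Weight} determines non-prime {BatchNo}, so the relation is not even in 2NF.

1NF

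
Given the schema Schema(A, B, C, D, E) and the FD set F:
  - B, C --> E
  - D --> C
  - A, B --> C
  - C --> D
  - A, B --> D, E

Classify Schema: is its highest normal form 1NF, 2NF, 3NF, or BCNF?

Candidate key: {A, B}. Prime attributes: {A, B}.
B, C --> E: {B, C}⁺ = {B, C, D, E}, which is not all of the attributes, so the left side is not a superkey — BCNF is violated.
Because {E} is non-prime and the left side of B, C --> E is not a superkey, the relation is not in 3NF.
No proper subset of a key has a non-prime attribute in its closure, so there is no partial dependency; 2NF holds.

2NF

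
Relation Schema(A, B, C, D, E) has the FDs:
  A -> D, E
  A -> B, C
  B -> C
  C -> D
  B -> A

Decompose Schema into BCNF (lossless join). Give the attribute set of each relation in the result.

Candidate keys of the original relation: {A}, {B}.
In {A, B, C, D, E}, {C} is not a superkey ({C}⁺ restricted to this set is {C, D}), so split on C -> D into {C, D} and {A, B, C, E}.
{C, D} is in BCNF.
{A, B, C, E} is in BCNF.

{A, B, C, E}; {C, D}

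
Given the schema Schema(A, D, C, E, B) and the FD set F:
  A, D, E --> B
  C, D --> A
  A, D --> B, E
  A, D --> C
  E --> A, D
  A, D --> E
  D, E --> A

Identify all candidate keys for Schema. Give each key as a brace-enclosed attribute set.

{E} is a candidate key since {E}⁺ = {A, B, C, D, E} covers every attribute.
{A, D} is a candidate key since {A, D}⁺ = {A, B, C, D, E} covers every attribute.
{C, D} is a candidate key since {C, D}⁺ = {A, B, C, D, E} covers every attribute.
Any other superkey properly contains one of these, so there are no further candidate keys.

{A, D}, {C, D}, {E}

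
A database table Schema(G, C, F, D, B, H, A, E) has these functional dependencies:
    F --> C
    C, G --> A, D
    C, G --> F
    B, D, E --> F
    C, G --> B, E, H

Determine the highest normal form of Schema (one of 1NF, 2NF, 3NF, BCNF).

Candidate keys: {B, D, E, G}, {C, G}, {F, G}. Prime attributes: {B, C, D, E, F, G}.
F --> C: {F}⁺ = {C, F}, which is not all of the attributes, so the left side is not a superkey — BCNF is violated.
Its right-hand attributes {C} are all prime, as are those of every other non-superkey FD — the relation is in 3NF.

3NF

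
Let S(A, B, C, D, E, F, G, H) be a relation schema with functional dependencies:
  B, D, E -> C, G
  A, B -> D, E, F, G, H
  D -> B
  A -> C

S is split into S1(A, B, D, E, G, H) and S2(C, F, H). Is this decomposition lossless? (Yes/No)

No

Common attributes: {H}; their closure is {H}.
The closure covers neither S1 nor S2 entirely; the join is not lossless.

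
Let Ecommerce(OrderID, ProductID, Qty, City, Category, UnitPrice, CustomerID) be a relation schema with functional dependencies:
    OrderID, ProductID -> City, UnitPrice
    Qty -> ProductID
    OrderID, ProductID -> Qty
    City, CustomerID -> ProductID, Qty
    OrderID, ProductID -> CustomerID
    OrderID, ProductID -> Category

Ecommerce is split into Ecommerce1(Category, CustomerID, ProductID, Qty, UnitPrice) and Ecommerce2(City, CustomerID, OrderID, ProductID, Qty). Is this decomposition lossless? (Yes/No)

The shared attributes are {CustomerID, ProductID, Qty} and {CustomerID, ProductID, Qty}⁺ = {CustomerID, ProductID, Qty}.
Ecommerce1 ⊄ {CustomerID, ProductID, Qty} and Ecommerce2 ⊄ {CustomerID, ProductID, Qty}, so the split is lossy.

No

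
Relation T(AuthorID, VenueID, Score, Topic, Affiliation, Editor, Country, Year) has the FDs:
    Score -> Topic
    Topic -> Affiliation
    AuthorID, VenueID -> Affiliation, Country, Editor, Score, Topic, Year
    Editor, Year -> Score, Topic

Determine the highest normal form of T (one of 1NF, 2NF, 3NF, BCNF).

Candidate key: {AuthorID, VenueID}. Prime attributes: {AuthorID, VenueID}.
Score -> Topic breaks BCNF: {Score}⁺ = {Affiliation, Score, Topic}, so {Score} is not a superkey.
Score -> Topic determines the non-prime attribute {Topic} from a non-superkey — 3NF is violated.
Checking every proper subset of each key, none determines a non-prime attribute — 2NF is satisfied.

2NF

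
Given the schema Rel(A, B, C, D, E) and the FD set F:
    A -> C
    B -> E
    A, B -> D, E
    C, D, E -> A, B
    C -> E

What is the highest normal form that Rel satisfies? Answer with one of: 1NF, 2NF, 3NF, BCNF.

Candidate keys: {A, B}, {A, D}, {C, D}. Prime attributes: {A, B, C, D}.
For A -> C we have {A}⁺ = {A, C, E}; {A} is not a superkey, so BCNF fails.
B -> E determines the non-prime attribute {E} from a non-superkey — 3NF is violated.
Since {A} ⊂ {A, B} and {A}⁺ ⊇ {E} with {E} non-prime, there is a partial dependency; 2NF fails.

1NF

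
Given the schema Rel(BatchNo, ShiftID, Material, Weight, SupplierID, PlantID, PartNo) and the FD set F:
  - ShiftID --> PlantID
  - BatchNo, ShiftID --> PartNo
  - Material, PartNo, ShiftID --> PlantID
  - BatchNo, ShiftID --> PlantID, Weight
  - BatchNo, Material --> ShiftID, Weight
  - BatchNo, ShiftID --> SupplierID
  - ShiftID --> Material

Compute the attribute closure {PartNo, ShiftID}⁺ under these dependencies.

Start with {PartNo, ShiftID}.
ShiftID --> PlantID applies; add {PlantID} → now {PartNo, PlantID, ShiftID}.
ShiftID --> Material applies; add {Material} → now {Material, PartNo, PlantID, ShiftID}.
No further FD applies.

{Material, PartNo, PlantID, ShiftID}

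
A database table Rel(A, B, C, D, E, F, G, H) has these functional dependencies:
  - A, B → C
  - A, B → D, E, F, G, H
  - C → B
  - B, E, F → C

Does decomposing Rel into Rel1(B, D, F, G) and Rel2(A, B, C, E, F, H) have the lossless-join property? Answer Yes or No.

Common attributes: {B, F}; their closure is {B, F}.
Rel1 ⊄ {B, F} and Rel2 ⊄ {B, F}, so the split is lossy.

No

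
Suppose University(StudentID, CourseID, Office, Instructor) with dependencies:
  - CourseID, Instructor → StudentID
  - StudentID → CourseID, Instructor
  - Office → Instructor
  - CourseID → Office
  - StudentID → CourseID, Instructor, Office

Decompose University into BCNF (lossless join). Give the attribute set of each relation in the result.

Candidate keys of the original relation: {CourseID}, {StudentID}.
Within {CourseID, Instructor, Office, StudentID}: {Office}⁺ ∩ {CourseID, Instructor, Office, StudentID} = {Instructor, Office}, not the whole set, so Office → Instructor violates BCNF; decompose into {Instructor, Office} and {CourseID, Office, StudentID}.
{Instructor, Office}: every determinant is a superkey — BCNF.
{CourseID, Office, StudentID}: every determinant is a superkey — BCNF.

{CourseID, Office, StudentID}; {Instructor, Office}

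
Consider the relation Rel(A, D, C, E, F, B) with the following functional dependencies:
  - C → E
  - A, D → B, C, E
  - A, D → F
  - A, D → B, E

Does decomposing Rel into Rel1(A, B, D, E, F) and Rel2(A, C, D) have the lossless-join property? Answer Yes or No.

Yes

Rel1 ∩ Rel2 = {A, D}; its closure under F is {A, B, C, D, E, F}.
Since Rel1 ⊆ {A, B, C, D, E, F}, the intersection is a superkey of Rel1; the decomposition is lossless.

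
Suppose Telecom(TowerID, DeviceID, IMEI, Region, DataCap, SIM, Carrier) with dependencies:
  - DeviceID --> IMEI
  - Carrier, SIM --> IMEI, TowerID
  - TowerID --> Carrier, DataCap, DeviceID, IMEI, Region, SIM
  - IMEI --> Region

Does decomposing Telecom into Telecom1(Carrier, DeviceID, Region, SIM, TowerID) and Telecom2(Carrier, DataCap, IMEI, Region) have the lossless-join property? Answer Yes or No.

The shared attributes are {Carrier, Region} and {Carrier, Region}⁺ = {Carrier, Region}.
The closure covers neither Telecom1 nor Telecom2 entirely; the join is not lossless.

No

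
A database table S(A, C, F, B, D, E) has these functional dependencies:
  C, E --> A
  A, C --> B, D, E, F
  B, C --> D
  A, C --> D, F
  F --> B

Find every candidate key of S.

{A, C}, {C, E}

{C} never appears on the right of any FD, so every key must include it.
{A, C} is a candidate key since {A, C}⁺ = {A, B, C, D, E, F} covers every attribute.
{C, E} is a candidate key since {C, E}⁺ = {A, B, C, D, E, F} covers every attribute.
These are minimal and exhaustive — every other superkey contains one of them.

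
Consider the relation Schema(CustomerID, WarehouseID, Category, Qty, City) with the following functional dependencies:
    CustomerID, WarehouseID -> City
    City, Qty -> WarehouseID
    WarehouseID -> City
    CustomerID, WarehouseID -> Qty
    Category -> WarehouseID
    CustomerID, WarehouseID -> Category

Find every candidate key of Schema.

No FD produces {CustomerID}, so it must be in every candidate key.
{Category, CustomerID}⁺ = {Category, City, CustomerID, Qty, WarehouseID} — all of the relation — so {Category, CustomerID} is a candidate key.
{CustomerID, WarehouseID}⁺ = {Category, City, CustomerID, Qty, WarehouseID} — all of the relation — so {CustomerID, WarehouseID} is a candidate key.
{City, CustomerID, Qty}⁺ = {Category, City, CustomerID, Qty, WarehouseID} — all of the relation — so {City, CustomerID, Qty} is a candidate key.
Any other superkey properly contains one of these, so there are no further candidate keys.

{Category, CustomerID}, {City, CustomerID, Qty}, {CustomerID, WarehouseID}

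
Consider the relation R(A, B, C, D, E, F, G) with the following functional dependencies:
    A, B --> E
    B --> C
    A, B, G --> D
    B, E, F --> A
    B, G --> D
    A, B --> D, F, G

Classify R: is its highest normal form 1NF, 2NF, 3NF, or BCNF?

Candidate keys: {A, B}, {B, E, F}. Prime attributes: {A, B, E, F}.
B --> C breaks BCNF: {B}⁺ = {B, C}, so {B} is not a superkey.
B --> C has non-prime {C} on the right and a non-superkey on the left, so 3NF fails.
{B} is a proper subset of the key {A, B}, and {B}⁺ contains the non-prime attribute {C} — a partial dependency, so 2NF is violated.

1NF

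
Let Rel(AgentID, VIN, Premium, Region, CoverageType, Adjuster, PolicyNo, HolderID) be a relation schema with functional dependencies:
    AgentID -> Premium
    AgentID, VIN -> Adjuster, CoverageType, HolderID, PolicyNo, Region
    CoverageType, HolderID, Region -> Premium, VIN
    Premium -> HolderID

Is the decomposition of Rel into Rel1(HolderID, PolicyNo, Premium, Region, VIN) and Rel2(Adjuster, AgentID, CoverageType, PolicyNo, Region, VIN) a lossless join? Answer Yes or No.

No

The shared attributes are {PolicyNo, Region, VIN} and {PolicyNo, Region, VIN}⁺ = {PolicyNo, Region, VIN}.
Rel1 ⊄ {PolicyNo, Region, VIN} and Rel2 ⊄ {PolicyNo, Region, VIN}, so the split is lossy.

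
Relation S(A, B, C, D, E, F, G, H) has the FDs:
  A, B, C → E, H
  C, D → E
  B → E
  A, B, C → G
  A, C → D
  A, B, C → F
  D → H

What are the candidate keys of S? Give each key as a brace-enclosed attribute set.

Attributes never on any right-hand side: {A, B, C} — every candidate key must contain all of them.
{A, B, C}⁺ = {A, B, C, D, E, F, G, H}, which is every attribute, so {A, B, C} is a candidate key.
No other minimal set has full closure, so this is the only candidate key.

{A, B, C}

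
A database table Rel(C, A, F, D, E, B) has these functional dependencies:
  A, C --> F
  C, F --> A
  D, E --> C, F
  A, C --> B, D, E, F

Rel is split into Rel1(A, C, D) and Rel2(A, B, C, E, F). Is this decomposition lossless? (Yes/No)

Rel1 ∩ Rel2 = {A, C}; its closure under F is {A, B, C, D, E, F}.
Since Rel1 ⊆ {A, B, C, D, E, F}, the intersection is a superkey of Rel1; the decomposition is lossless.

Yes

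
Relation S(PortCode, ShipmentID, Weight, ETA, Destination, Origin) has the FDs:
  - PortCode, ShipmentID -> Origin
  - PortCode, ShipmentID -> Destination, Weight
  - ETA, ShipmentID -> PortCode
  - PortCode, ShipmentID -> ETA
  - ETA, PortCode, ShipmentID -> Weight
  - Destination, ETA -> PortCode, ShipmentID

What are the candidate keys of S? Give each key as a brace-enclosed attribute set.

{Destination, ETA}, {ETA, ShipmentID}, {PortCode, ShipmentID}

{Destination, ETA}⁺ = {Destination, ETA, Origin, PortCode, ShipmentID, Weight} — all of the relation — so {Destination, ETA} is a candidate key.
{ETA, ShipmentID}⁺ = {Destination, ETA, Origin, PortCode, ShipmentID, Weight} — all of the relation — so {ETA, ShipmentID} is a candidate key.
{PortCode, ShipmentID}⁺ = {Destination, ETA, Origin, PortCode, ShipmentID, Weight} — all of the relation — so {PortCode, ShipmentID} is a candidate key.
No proper subset of any of these is a key, and no other minimal superkey exists.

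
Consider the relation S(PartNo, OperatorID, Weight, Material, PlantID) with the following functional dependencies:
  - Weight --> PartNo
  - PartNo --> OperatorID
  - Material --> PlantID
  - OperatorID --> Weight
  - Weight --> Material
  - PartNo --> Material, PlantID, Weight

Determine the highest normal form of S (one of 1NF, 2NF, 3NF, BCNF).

2NF

Candidate keys: {OperatorID}, {PartNo}, {Weight}. Prime attributes: {OperatorID, PartNo, Weight}.
Material --> PlantID breaks BCNF: {Material}⁺ = {Material, PlantID}, so {Material} is not a superkey.
Material --> PlantID has non-prime {PlantID} on the right and a non-superkey on the left, so 3NF fails.
Every candidate key is a single attribute, so no partial dependency is possible; 2NF holds.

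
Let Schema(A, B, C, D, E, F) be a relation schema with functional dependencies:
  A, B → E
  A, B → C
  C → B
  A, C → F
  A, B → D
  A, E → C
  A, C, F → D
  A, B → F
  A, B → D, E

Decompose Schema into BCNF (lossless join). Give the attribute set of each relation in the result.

Candidate keys of the original relation: {A, B}, {A, C}, {A, E}.
{A, B, C, D, E, F}: {C} determines {B, C} here but is not a superkey — split on C → B, giving {B, C} and {A, C, D, E, F}.
{B, C} has no BCNF violation.
{A, C, D, E, F} has no BCNF violation.

{A, C, D, E, F}; {B, C}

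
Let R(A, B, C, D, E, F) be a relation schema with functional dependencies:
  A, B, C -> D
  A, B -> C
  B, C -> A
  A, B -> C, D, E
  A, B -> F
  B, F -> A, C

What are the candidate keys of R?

{A, B}, {B, C}, {B, F}

No FD produces {B}, so it must be in every candidate key.
{A, B}⁺ = {A, B, C, D, E, F}, which is every attribute, so {A, B} is a candidate key.
{B, C}⁺ = {A, B, C, D, E, F}, which is every attribute, so {B, C} is a candidate key.
{B, F}⁺ = {A, B, C, D, E, F}, which is every attribute, so {B, F} is a candidate key.
These are minimal and exhaustive — every other superkey contains one of them.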